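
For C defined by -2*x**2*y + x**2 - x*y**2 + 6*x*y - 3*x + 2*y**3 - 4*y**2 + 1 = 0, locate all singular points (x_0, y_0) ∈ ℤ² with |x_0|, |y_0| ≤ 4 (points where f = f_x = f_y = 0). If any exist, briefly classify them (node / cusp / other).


Singular points: {(1, 1)}; classification: node.

Compute partial derivatives:
  f_x = -4*x*y + 2*x - y**2 + 6*y - 3.
  f_y = -2*x**2 - 2*x*y + 6*x + 6*y**2 - 8*y.
Scan x_0 ∈ {−4, ..., 4}. For each x_0, f_y(x_0, y) is a polynomial in y; find its integer roots y ∈ {−4, ..., 4}, then test f_x and f at those candidates.
  x = -4: f_y(-4, y) = 6*y**2 - 56; no integer root y with |y| ≤ 4.
  x = -3: f_y(-3, y) = 6*y**2 - 2*y - 36; no integer root y with |y| ≤ 4.
  x = -2: f_y(-2, y) = 6*y**2 - 4*y - 20; no integer root y with |y| ≤ 4.
  x = -1: f_y(-1, y) = 6*y**2 - 6*y - 8; no integer root y with |y| ≤ 4.
  x = 0: f_y(0, y) = 6*y**2 - 8*y; vanishes at y ∈ {0}. (0, 0): f_x = -3 ≠ 0.
  x = 1: f_y(1, y) = 6*y**2 - 10*y + 4; vanishes at y ∈ {1}. (1, 1): f_x = 0, f = 0 — SINGULAR.
  x = 2: f_y(2, y) = 6*y**2 - 12*y + 4; no integer root y with |y| ≤ 4.
  x = 3: f_y(3, y) = 6*y**2 - 14*y; vanishes at y ∈ {0}. (3, 0): f_x = 3 ≠ 0.
  x = 4: f_y(4, y) = 6*y**2 - 16*y - 8; no integer root y with |y| ≤ 4.
Only singular point on the grid: (1, 1).
Classify: substitute x = 1 + u, y = 1 + v and expand: f = -2*u**2*v - u**2 - u*v**2 + 2*v**3 + v**2.
No constant or linear terms (consistent with a singular point). Quadratic part: -u**2 + v**2. Cubic part: -2*u**2*v - u*v**2 + 2*v**3.
The quadratic part v**2 - u**2 = (v − u)(v + u) splits into two distinct linear factors, so there are two distinct tangent lines y − 1 = ±(x − 1) — this is a node (ordinary double point).
Classification: node.


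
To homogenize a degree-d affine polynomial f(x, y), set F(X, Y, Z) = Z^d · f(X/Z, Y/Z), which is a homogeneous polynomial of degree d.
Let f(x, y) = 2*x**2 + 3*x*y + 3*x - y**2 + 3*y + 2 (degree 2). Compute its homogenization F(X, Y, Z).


F(X, Y, Z) = 2*X**2 + 3*X*Y + 3*X*Z - Y**2 + 3*Y*Z + 2*Z**2

deg(f) = 2.
Substitute x = X/Z, y = Y/Z into f, then multiply by Z^2.
  monomial 2·x^2·y^0 ↦ 2·X^2·Y^0·Z^0.
  monomial 3·x^1·y^1 ↦ 3·X^1·Y^1·Z^0.
  monomial 3·x^1·y^0 ↦ 3·X^1·Y^0·Z^1.
  monomial -1·x^0·y^2 ↦ -1·X^0·Y^2·Z^0.
  monomial 3·x^0·y^1 ↦ 3·X^0·Y^1·Z^1.
  monomial 2·x^0·y^0 ↦ 2·X^0·Y^0·Z^2.
Collecting: F(X, Y, Z) = 2*X**2 + 3*X*Y + 3*X*Z - Y**2 + 3*Y*Z + 2*Z**2.


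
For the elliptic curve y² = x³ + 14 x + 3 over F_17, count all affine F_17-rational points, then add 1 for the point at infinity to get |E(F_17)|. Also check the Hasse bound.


Affine points = {(1, 1), (1, 16), (3, 2), (3, 15), (4, 2), (4, 15), (7, 6), (7, 11), (8, 7), (8, 10), (9, 5), (9, 12), (10, 2), (10, 15), (11, 3), (11, 14), (13, 6), (13, 11), (14, 6), (14, 11), (15, 1), (15, 16)}; affine count = 22; |E(F_17)| = 23.

Discriminant check: Δ ∝ 4a³ + 27b² = 4·14³ + 27·3² = 4·2744 + 27·9 ≡ 16 (mod 17). Nonzero ⇒ E is nonsingular.
For each x ∈ F_17, compute rhs = x³ + 14·x + 3 mod 17, then count y ∈ F_17 with y² ≡ rhs.
  x = 0: rhs = 3, matching y values: none (0 points).
  x = 1: rhs = 1, matching y values: 1, 16 (2 points).
  x = 2: rhs = 5, matching y values: none (0 points).
  x = 3: rhs = 4, matching y values: 2, 15 (2 points).
  x = 4: rhs = 4, matching y values: 2, 15 (2 points).
  x = 5: rhs = 11, matching y values: none (0 points).
  x = 6: rhs = 14, matching y values: none (0 points).
  x = 7: rhs = 2, matching y values: 6, 11 (2 points).
  x = 8: rhs = 15, matching y values: 7, 10 (2 points).
  x = 9: rhs = 8, matching y values: 5, 12 (2 points).
  x = 10: rhs = 4, matching y values: 2, 15 (2 points).
  x = 11: rhs = 9, matching y values: 3, 14 (2 points).
  x = 12: rhs = 12, matching y values: none (0 points).
  x = 13: rhs = 2, matching y values: 6, 11 (2 points).
  x = 14: rhs = 2, matching y values: 6, 11 (2 points).
  x = 15: rhs = 1, matching y values: 1, 16 (2 points).
  x = 16: rhs = 5, matching y values: none (0 points).
Total affine count: 22.
Full point count |E(F_17)| = 22 + 1 = 23.
Hasse bound: |23 − (17+1)| = |5| = 5 ≤ 2√17 ≈ 8.2462 ✓.


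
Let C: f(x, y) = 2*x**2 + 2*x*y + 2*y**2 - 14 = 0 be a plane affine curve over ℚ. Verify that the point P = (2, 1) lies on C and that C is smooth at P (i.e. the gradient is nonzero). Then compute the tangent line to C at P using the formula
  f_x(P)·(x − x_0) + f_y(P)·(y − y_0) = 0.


Tangent line at P: 10*x + 8*y - 28 = 0.

Step 1: f(2, 1) = 0, so P lies on C.
Step 2: partial derivatives
  f_x(x, y) = 4*x + 2*y, f_y(x, y) = 2*x + 4*y.
  f_x(P) = 10, f_y(P) = 8 (gradient nonzero, so P is smooth).
Step 3: tangent line at P: 10·(x − 2) + 8·(y − 1) = 0.
Expanding: 10*x + 8*y - 28 = 0.


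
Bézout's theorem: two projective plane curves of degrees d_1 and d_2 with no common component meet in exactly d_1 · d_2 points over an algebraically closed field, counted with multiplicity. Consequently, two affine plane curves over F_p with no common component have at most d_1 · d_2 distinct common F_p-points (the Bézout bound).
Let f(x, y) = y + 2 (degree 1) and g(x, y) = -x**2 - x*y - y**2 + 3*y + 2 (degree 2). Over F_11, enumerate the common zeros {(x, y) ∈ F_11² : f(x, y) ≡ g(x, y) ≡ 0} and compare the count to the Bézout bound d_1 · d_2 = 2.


Common zeros: {(3, 9), (10, 9)}; count = 2; Bézout bound = 2.

deg(f) = 1, deg(g) = 2, so Bézout bound = 2.
Scan x ∈ F_11. For each x, list the y ∈ F_11 with f(x, y) ≡ 0 and those with g(x, y) ≡ 0 (mod 11); the common zeros in that column are the intersection.
  x = 0: f ≡ 0 at y ∈ {9}; g ≡ 0 at y ∈ ∅; common: ∅.
  x = 1: f ≡ 0 at y ∈ {9}; g ≡ 0 at y ∈ ∅; common: ∅.
  x = 2: f ≡ 0 at y ∈ {9}; g ≡ 0 at y ∈ {5, 7}; common: ∅.
  x = 3: f ≡ 0 at y ∈ {9}; g ≡ 0 at y ∈ {2, 9}; common: {9}.
  x = 4: f ≡ 0 at y ∈ {9}; g ≡ 0 at y ∈ {5}; common: ∅.
  x = 5: f ≡ 0 at y ∈ {9}; g ≡ 0 at y ∈ {10}; common: ∅.
  x = 6: f ≡ 0 at y ∈ {9}; g ≡ 0 at y ∈ {2, 6}; common: ∅.
  x = 7: f ≡ 0 at y ∈ {9}; g ≡ 0 at y ∈ {8, 10}; common: ∅.
  x = 8: f ≡ 0 at y ∈ {9}; g ≡ 0 at y ∈ ∅; common: ∅.
  x = 9: f ≡ 0 at y ∈ {9}; g ≡ 0 at y ∈ ∅; common: ∅.
  x = 10: f ≡ 0 at y ∈ {9}; g ≡ 0 at y ∈ {6, 9}; common: {9}.
Collecting: common zeros = {(3, 9), (10, 9)}, so the count is 2.
Comparison with the Bézout bound: 2 ≤ 2 = deg(f)·deg(g), as expected for curves with no common component (the bound is attained).


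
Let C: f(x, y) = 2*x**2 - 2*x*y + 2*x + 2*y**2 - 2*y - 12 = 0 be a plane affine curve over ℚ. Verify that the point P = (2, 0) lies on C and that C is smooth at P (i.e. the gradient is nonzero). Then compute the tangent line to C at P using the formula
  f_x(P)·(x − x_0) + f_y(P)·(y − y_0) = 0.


Tangent line at P: 10*x - 6*y - 20 = 0.

Step 1: f(2, 0) = 0, so P lies on C.
Step 2: partial derivatives
  f_x(x, y) = 4*x - 2*y + 2, f_y(x, y) = -2*x + 4*y - 2.
  f_x(P) = 10, f_y(P) = -6 (gradient nonzero, so P is smooth).
Step 3: tangent line at P: 10·(x − 2) + -6·(y − 0) = 0.
Expanding: 10*x - 6*y - 20 = 0.


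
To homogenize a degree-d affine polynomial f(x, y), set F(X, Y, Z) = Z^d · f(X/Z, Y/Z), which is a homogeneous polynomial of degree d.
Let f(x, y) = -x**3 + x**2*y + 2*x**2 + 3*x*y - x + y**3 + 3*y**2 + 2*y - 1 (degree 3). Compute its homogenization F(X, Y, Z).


F(X, Y, Z) = -X**3 + X**2*Y + 2*X**2*Z + 3*X*Y*Z - X*Z**2 + Y**3 + 3*Y**2*Z + 2*Y*Z**2 - Z**3

deg(f) = 3.
Substitute x = X/Z, y = Y/Z into f, then multiply by Z^3.
  monomial -1·x^3·y^0 ↦ -1·X^3·Y^0·Z^0.
  monomial 1·x^2·y^1 ↦ 1·X^2·Y^1·Z^0.
  monomial 2·x^2·y^0 ↦ 2·X^2·Y^0·Z^1.
  monomial 3·x^1·y^1 ↦ 3·X^1·Y^1·Z^1.
  monomial -1·x^1·y^0 ↦ -1·X^1·Y^0·Z^2.
  monomial 1·x^0·y^3 ↦ 1·X^0·Y^3·Z^0.
  monomial 3·x^0·y^2 ↦ 3·X^0·Y^2·Z^1.
  monomial 2·x^0·y^1 ↦ 2·X^0·Y^1·Z^2.
  monomial -1·x^0·y^0 ↦ -1·X^0·Y^0·Z^3.
Collecting: F(X, Y, Z) = -X**3 + X**2*Y + 2*X**2*Z + 3*X*Y*Z - X*Z**2 + Y**3 + 3*Y**2*Z + 2*Y*Z**2 - Z**3.


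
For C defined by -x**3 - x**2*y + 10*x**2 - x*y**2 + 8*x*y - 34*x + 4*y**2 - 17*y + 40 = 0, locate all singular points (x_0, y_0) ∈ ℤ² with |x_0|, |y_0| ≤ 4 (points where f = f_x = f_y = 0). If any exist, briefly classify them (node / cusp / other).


Singular points: {(3, 1)}; classification: cusp.

Compute partial derivatives:
  f_x = -3*x**2 - 2*x*y + 20*x - y**2 + 8*y - 34.
  f_y = -x**2 - 2*x*y + 8*x + 8*y - 17.
Scan x_0 ∈ {−4, ..., 4}. For each x_0, f_y(x_0, y) is a polynomial in y; find its integer roots y ∈ {−4, ..., 4}, then test f_x and f at those candidates.
  x = -4: f_y(-4, y) = 16*y - 65; no integer root y with |y| ≤ 4.
  x = -3: f_y(-3, y) = 14*y - 50; no integer root y with |y| ≤ 4.
  x = -2: f_y(-2, y) = 12*y - 37; no integer root y with |y| ≤ 4.
  x = -1: f_y(-1, y) = 10*y - 26; no integer root y with |y| ≤ 4.
  x = 0: f_y(0, y) = 8*y - 17; no integer root y with |y| ≤ 4.
  x = 1: f_y(1, y) = 6*y - 10; no integer root y with |y| ≤ 4.
  x = 2: f_y(2, y) = 4*y - 5; no integer root y with |y| ≤ 4.
  x = 3: f_y(3, y) = 2*y - 2; vanishes at y ∈ {1}. (3, 1): f_x = 0, f = 0 — SINGULAR.
  x = 4: f_y(4, y) = -1; no integer root y with |y| ≤ 4.
Only singular point on the grid: (3, 1).
Classify: substitute x = 3 + u, y = 1 + v and expand: f = -u**3 - u**2*v - u*v**2 + v**2.
No constant or linear terms (consistent with a singular point). Quadratic part: v**2. Cubic part: -u**3 - u**2*v - u*v**2.
The quadratic part v**2 is a perfect square, so there is a single (double) tangent line v = 0, i.e. y = 1. Restricting the cubic part to that line (v = 0) leaves -u**3 ≠ 0, so f is not divisible by v and the branch is v² ≈ u**3 to lowest order — this is a cusp.
Classification: cusp.


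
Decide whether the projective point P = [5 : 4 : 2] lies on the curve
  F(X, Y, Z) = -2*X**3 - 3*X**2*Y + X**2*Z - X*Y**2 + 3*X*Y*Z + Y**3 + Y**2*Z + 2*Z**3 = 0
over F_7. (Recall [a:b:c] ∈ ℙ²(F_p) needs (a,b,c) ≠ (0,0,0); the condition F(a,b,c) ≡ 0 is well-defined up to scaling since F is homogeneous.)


F(5,4,2) ≡ 2 (mod 7); P is NOT on the curve.

Evaluate F(5, 4, 2) term-by-term (mod 7).
  -2*X**3 ↦ -2·125·1·1 = -250
  -3*X**2*Y ↦ -3·25·4·1 = -300
  X**2*Z ↦ 1·25·1·2 = 50
  -X*Y**2 ↦ -1·5·16·1 = -80
  3*X*Y*Z ↦ 3·5·4·2 = 120
  Y**3 ↦ 1·1·64·1 = 64
  Y**2*Z ↦ 1·1·16·2 = 32
  2*Z**3 ↦ 2·1·1·8 = 16
Sum: F(5, 4, 2) = (-250) + (-300) + (50) + (-80) + (120) + (64) + (32) + (16) = -348.
Reducing mod 7: -348 ≡ 2 (mod 7).
Since F(a, b, c) ≡ 2 ≠ 0 (mod 7), P does NOT lie on the curve.


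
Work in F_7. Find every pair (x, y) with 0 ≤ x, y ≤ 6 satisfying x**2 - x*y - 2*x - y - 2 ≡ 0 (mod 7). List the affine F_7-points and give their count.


Affine F_7-points: {(0, 5), (1, 2), (2, 4), (3, 2), (4, 4), (5, 1)}; count = 6.

For each of the 49 pairs (x, y) ∈ F_7², evaluate f(x, y) mod 7. Record the zeros.
  x = 0: [0↦5, 1↦4, 2↦3, 3↦2, 4↦1, 5↦0, 6↦6]  zeros at y ∈ {5}
  x = 1: [0↦4, 1↦2, 2↦0, 3↦5, 4↦3, 5↦1, 6↦6]  zeros at y ∈ {2}
  x = 2: [0↦5, 1↦2, 2↦6, 3↦3, 4↦0, 5↦4, 6↦1]  zeros at y ∈ {4}
  x = 3: [0↦1, 1↦4, 2↦0, 3↦3, 4↦6, 5↦2, 6↦5]  zeros at y ∈ {2}
  x = 4: [0↦6, 1↦1, 2↦3, 3↦5, 4↦0, 5↦2, 6↦4]  zeros at y ∈ {4}
  x = 5: [0↦6, 1↦0, 2↦1, 3↦2, 4↦3, 5↦4, 6↦5]  zeros at y ∈ {1}
  x = 6: [0↦1, 1↦1, 2↦1, 3↦1, 4↦1, 5↦1, 6↦1]  zeros at y ∈ ∅
Collecting zeros: affine points = {(0, 5), (1, 2), (2, 4), (3, 2), (4, 4), (5, 1)}.
Total count |C(F_7)_aff| = 6.


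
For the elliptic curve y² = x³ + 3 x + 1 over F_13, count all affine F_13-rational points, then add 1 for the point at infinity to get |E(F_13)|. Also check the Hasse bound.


Affine points = {(0, 1), (0, 12), (4, 5), (4, 8), (6, 1), (6, 12), (7, 1), (7, 12), (8, 2), (8, 11), (9, 4), (9, 9), (10, 2), (10, 11), (11, 0), (12, 6), (12, 7)}; affine count = 17; |E(F_13)| = 18.

Discriminant check: Δ ∝ 4a³ + 27b² = 4·3³ + 27·1² = 4·27 + 27·1 ≡ 5 (mod 13). Nonzero ⇒ E is nonsingular.
For each x ∈ F_13, compute rhs = x³ + 3·x + 1 mod 13, then count y ∈ F_13 with y² ≡ rhs.
  x = 0: rhs = 1, matching y values: 1, 12 (2 points).
  x = 1: rhs = 5, matching y values: none (0 points).
  x = 2: rhs = 2, matching y values: none (0 points).
  x = 3: rhs = 11, matching y values: none (0 points).
  x = 4: rhs = 12, matching y values: 5, 8 (2 points).
  x = 5: rhs = 11, matching y values: none (0 points).
  x = 6: rhs = 1, matching y values: 1, 12 (2 points).
  x = 7: rhs = 1, matching y values: 1, 12 (2 points).
  x = 8: rhs = 4, matching y values: 2, 11 (2 points).
  x = 9: rhs = 3, matching y values: 4, 9 (2 points).
  x = 10: rhs = 4, matching y values: 2, 11 (2 points).
  x = 11: rhs = 0, matching y values: 0 (1 points).
  x = 12: rhs = 10, matching y values: 6, 7 (2 points).
Total affine count: 17.
Full point count |E(F_13)| = 17 + 1 = 18.
Hasse bound: |18 − (13+1)| = |4| = 4 ≤ 2√13 ≈ 7.2111 ✓.


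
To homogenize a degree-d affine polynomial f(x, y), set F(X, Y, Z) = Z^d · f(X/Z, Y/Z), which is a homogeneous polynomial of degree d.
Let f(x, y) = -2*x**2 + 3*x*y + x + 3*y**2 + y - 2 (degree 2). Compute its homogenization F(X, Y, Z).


F(X, Y, Z) = -2*X**2 + 3*X*Y + X*Z + 3*Y**2 + Y*Z - 2*Z**2

deg(f) = 2.
Substitute x = X/Z, y = Y/Z into f, then multiply by Z^2.
  monomial -2·x^2·y^0 ↦ -2·X^2·Y^0·Z^0.
  monomial 3·x^1·y^1 ↦ 3·X^1·Y^1·Z^0.
  monomial 1·x^1·y^0 ↦ 1·X^1·Y^0·Z^1.
  monomial 3·x^0·y^2 ↦ 3·X^0·Y^2·Z^0.
  monomial 1·x^0·y^1 ↦ 1·X^0·Y^1·Z^1.
  monomial -2·x^0·y^0 ↦ -2·X^0·Y^0·Z^2.
Collecting: F(X, Y, Z) = -2*X**2 + 3*X*Y + X*Z + 3*Y**2 + Y*Z - 2*Z**2.


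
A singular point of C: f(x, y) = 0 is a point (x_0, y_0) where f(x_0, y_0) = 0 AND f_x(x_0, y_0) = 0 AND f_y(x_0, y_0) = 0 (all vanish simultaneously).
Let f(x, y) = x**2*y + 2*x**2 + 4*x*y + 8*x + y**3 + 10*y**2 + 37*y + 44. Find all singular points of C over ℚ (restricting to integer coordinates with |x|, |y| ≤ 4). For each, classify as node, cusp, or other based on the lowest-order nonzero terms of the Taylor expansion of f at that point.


Singular points: {(-2, -3)}; classification: node.

Compute partial derivatives:
  f_x = 2*x*y + 4*x + 4*y + 8.
  f_y = x**2 + 4*x + 3*y**2 + 20*y + 37.
Scan x_0 ∈ {−4, ..., 4}. For each x_0, f_y(x_0, y) is a polynomial in y; find its integer roots y ∈ {−4, ..., 4}, then test f_x and f at those candidates.
  x = -4: f_y(-4, y) = 3*y**2 + 20*y + 37; no integer root y with |y| ≤ 4.
  x = -3: f_y(-3, y) = 3*y**2 + 20*y + 34; no integer root y with |y| ≤ 4.
  x = -2: f_y(-2, y) = 3*y**2 + 20*y + 33; vanishes at y ∈ {-3}. (-2, -3): f_x = 0, f = 0 — SINGULAR.
  x = -1: f_y(-1, y) = 3*y**2 + 20*y + 34; no integer root y with |y| ≤ 4.
  x = 0: f_y(0, y) = 3*y**2 + 20*y + 37; no integer root y with |y| ≤ 4.
  x = 1: f_y(1, y) = 3*y**2 + 20*y + 42; no integer root y with |y| ≤ 4.
  x = 2: f_y(2, y) = 3*y**2 + 20*y + 49; no integer root y with |y| ≤ 4.
  x = 3: f_y(3, y) = 3*y**2 + 20*y + 58; no integer root y with |y| ≤ 4.
  x = 4: f_y(4, y) = 3*y**2 + 20*y + 69; no integer root y with |y| ≤ 4.
Only singular point on the grid: (-2, -3).
Classify: substitute x = -2 + u, y = -3 + v and expand: f = u**2*v - u**2 + v**3 + v**2.
No constant or linear terms (consistent with a singular point). Quadratic part: -u**2 + v**2. Cubic part: u**2*v + v**3.
The quadratic part v**2 - u**2 = (v − u)(v + u) splits into two distinct linear factors, so there are two distinct tangent lines y − -3 = ±(x − -2) — this is a node (ordinary double point).
Classification: node.


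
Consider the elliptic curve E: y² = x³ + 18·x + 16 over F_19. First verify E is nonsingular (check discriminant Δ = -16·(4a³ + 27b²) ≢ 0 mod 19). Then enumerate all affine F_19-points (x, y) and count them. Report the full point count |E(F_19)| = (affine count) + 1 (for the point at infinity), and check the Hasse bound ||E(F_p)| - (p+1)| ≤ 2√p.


Affine points = {(0, 4), (0, 15), (1, 4), (1, 15), (4, 0), (6, 6), (6, 13), (8, 8), (8, 11), (11, 5), (11, 14), (16, 7), (16, 12), (18, 4), (18, 15)}; affine count = 15; |E(F_19)| = 16.

Discriminant check: Δ ∝ 4a³ + 27b² = 4·18³ + 27·16² = 4·5832 + 27·256 ≡ 11 (mod 19). Nonzero ⇒ E is nonsingular.
For each x ∈ F_19, compute rhs = x³ + 18·x + 16 mod 19, then count y ∈ F_19 with y² ≡ rhs.
  x = 0: rhs = 16, matching y values: 4, 15 (2 points).
  x = 1: rhs = 16, matching y values: 4, 15 (2 points).
  x = 2: rhs = 3, matching y values: none (0 points).
  x = 3: rhs = 2, matching y values: none (0 points).
  x = 4: rhs = 0, matching y values: 0 (1 points).
  x = 5: rhs = 3, matching y values: none (0 points).
  x = 6: rhs = 17, matching y values: 6, 13 (2 points).
  x = 7: rhs = 10, matching y values: none (0 points).
  x = 8: rhs = 7, matching y values: 8, 11 (2 points).
  x = 9: rhs = 14, matching y values: none (0 points).
  x = 10: rhs = 18, matching y values: none (0 points).
  x = 11: rhs = 6, matching y values: 5, 14 (2 points).
  x = 12: rhs = 3, matching y values: none (0 points).
  x = 13: rhs = 15, matching y values: none (0 points).
  x = 14: rhs = 10, matching y values: none (0 points).
  x = 15: rhs = 13, matching y values: none (0 points).
  x = 16: rhs = 11, matching y values: 7, 12 (2 points).
  x = 17: rhs = 10, matching y values: none (0 points).
  x = 18: rhs = 16, matching y values: 4, 15 (2 points).
Total affine count: 15.
Full point count |E(F_19)| = 15 + 1 = 16.
Hasse bound: |16 − (19+1)| = |-4| = 4 ≤ 2√19 ≈ 8.7178 ✓.


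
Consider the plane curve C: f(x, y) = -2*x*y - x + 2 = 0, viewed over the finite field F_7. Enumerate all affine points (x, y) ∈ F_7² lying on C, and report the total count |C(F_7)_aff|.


Affine F_7-points: {(1, 4), (2, 0), (3, 1), (4, 5), (5, 6), (6, 2)}; count = 6.

For each of the 49 pairs (x, y) ∈ F_7², evaluate f(x, y) mod 7. Record the zeros.
  x = 0: [0↦2, 1↦2, 2↦2, 3↦2, 4↦2, 5↦2, 6↦2]  zeros at y ∈ ∅
  x = 1: [0↦1, 1↦6, 2↦4, 3↦2, 4↦0, 5↦5, 6↦3]  zeros at y ∈ {4}
  x = 2: [0↦0, 1↦3, 2↦6, 3↦2, 4↦5, 5↦1, 6↦4]  zeros at y ∈ {0}
  x = 3: [0↦6, 1↦0, 2↦1, 3↦2, 4↦3, 5↦4, 6↦5]  zeros at y ∈ {1}
  x = 4: [0↦5, 1↦4, 2↦3, 3↦2, 4↦1, 5↦0, 6↦6]  zeros at y ∈ {5}
  x = 5: [0↦4, 1↦1, 2↦5, 3↦2, 4↦6, 5↦3, 6↦0]  zeros at y ∈ {6}
  x = 6: [0↦3, 1↦5, 2↦0, 3↦2, 4↦4, 5↦6, 6↦1]  zeros at y ∈ {2}
Collecting zeros: affine points = {(1, 4), (2, 0), (3, 1), (4, 5), (5, 6), (6, 2)}.
Total count |C(F_7)_aff| = 6.


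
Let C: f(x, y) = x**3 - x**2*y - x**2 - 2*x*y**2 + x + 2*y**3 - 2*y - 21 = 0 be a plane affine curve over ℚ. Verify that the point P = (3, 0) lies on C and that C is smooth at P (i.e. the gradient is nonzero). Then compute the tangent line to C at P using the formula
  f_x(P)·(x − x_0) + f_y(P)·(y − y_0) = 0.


Tangent line at P: 22*x - 11*y - 66 = 0.

Step 1: f(3, 0) = 0, so P lies on C.
Step 2: partial derivatives
  f_x(x, y) = 3*x**2 - 2*x*y - 2*x - 2*y**2 + 1, f_y(x, y) = -x**2 - 4*x*y + 6*y**2 - 2.
  f_x(P) = 22, f_y(P) = -11 (gradient nonzero, so P is smooth).
Step 3: tangent line at P: 22·(x − 3) + -11·(y − 0) = 0.
Expanding: 22*x - 11*y - 66 = 0.


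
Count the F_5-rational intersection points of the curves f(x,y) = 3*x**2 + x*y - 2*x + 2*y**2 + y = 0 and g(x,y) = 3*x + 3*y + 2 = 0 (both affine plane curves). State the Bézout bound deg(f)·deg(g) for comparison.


Common zeros: ∅; count = 0; Bézout bound = 2.

deg(f) = 2, deg(g) = 1, so Bézout bound = 2.
Scan x ∈ F_5. For each x, list the y ∈ F_5 with f(x, y) ≡ 0 and those with g(x, y) ≡ 0 (mod 5); the common zeros in that column are the intersection.
  x = 0: f ≡ 0 at y ∈ {0, 2}; g ≡ 0 at y ∈ {1}; common: ∅.
  x = 1: f ≡ 0 at y ∈ {1, 3}; g ≡ 0 at y ∈ {0}; common: ∅.
  x = 2: f ≡ 0 at y ∈ {3}; g ≡ 0 at y ∈ {4}; common: ∅.
  x = 3: f ≡ 0 at y ∈ ∅; g ≡ 0 at y ∈ {3}; common: ∅.
  x = 4: f ≡ 0 at y ∈ {0}; g ≡ 0 at y ∈ {2}; common: ∅.
Collecting: common zeros = ∅, so the count is 0.
Comparison with the Bézout bound: 0 ≤ 2 = deg(f)·deg(g), as expected for curves with no common component (the affine F_5-count falls short of the bound because intersections may lie at infinity, over extension fields, or carry multiplicity).


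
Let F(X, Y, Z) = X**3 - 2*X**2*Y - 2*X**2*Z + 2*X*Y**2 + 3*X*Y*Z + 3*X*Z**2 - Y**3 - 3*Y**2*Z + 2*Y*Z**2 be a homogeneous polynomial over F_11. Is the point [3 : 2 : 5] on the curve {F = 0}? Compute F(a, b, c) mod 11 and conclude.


F(3,2,5) ≡ 8 (mod 11); P is NOT on the curve.

Evaluate F(3, 2, 5) term-by-term (mod 11).
  X**3 ↦ 1·27·1·1 = 27
  -2*X**2*Y ↦ -2·9·2·1 = -36
  -2*X**2*Z ↦ -2·9·1·5 = -90
  2*X*Y**2 ↦ 2·3·4·1 = 24
  3*X*Y*Z ↦ 3·3·2·5 = 90
  3*X*Z**2 ↦ 3·3·1·25 = 225
  -Y**3 ↦ -1·1·8·1 = -8
  -3*Y**2*Z ↦ -3·1·4·5 = -60
  2*Y*Z**2 ↦ 2·1·2·25 = 100
Sum: F(3, 2, 5) = (27) + (-36) + (-90) + (24) + (90) + (225) + (-8) + (-60) + (100) = 272.
Reducing mod 11: 272 ≡ 8 (mod 11).
Since F(a, b, c) ≡ 8 ≠ 0 (mod 11), P does NOT lie on the curve.


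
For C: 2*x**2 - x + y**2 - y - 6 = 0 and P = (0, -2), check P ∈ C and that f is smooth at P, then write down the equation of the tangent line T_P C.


Tangent line at P: -x - 5*y - 10 = 0.

Step 1: f(0, -2) = 0, so P lies on C.
Step 2: partial derivatives
  f_x(x, y) = 4*x - 1, f_y(x, y) = 2*y - 1.
  f_x(P) = -1, f_y(P) = -5 (gradient nonzero, so P is smooth).
Step 3: tangent line at P: -1·(x − 0) + -5·(y − -2) = 0.
Expanding: -x - 5*y - 10 = 0.


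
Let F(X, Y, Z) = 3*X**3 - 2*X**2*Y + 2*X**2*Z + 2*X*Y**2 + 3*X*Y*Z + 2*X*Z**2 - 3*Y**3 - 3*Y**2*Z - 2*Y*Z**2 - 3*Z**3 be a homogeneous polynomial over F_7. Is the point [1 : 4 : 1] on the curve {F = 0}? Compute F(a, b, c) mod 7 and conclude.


F(1,4,1) ≡ 2 (mod 7); P is NOT on the curve.

Evaluate F(1, 4, 1) term-by-term (mod 7).
  3*X**3 ↦ 3·1·1·1 = 3
  -2*X**2*Y ↦ -2·1·4·1 = -8
  2*X**2*Z ↦ 2·1·1·1 = 2
  2*X*Y**2 ↦ 2·1·16·1 = 32
  3*X*Y*Z ↦ 3·1·4·1 = 12
  2*X*Z**2 ↦ 2·1·1·1 = 2
  -3*Y**3 ↦ -3·1·64·1 = -192
  -3*Y**2*Z ↦ -3·1·16·1 = -48
  -2*Y*Z**2 ↦ -2·1·4·1 = -8
  -3*Z**3 ↦ -3·1·1·1 = -3
Sum: F(1, 4, 1) = (3) + (-8) + (2) + (32) + (12) + (2) + (-192) + (-48) + (-8) + (-3) = -208.
Reducing mod 7: -208 ≡ 2 (mod 7).
Since F(a, b, c) ≡ 2 ≠ 0 (mod 7), P does NOT lie on the curve.


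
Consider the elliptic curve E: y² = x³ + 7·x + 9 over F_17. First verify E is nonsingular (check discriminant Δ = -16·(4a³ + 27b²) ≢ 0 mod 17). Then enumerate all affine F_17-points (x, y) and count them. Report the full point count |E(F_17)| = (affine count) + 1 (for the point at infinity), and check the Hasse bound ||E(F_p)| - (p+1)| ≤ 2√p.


Affine points = {(0, 3), (0, 14), (1, 0), (4, 4), (4, 13), (5, 4), (5, 13), (8, 4), (8, 13), (9, 6), (9, 11), (10, 5), (10, 12), (12, 6), (12, 11), (13, 6), (13, 11), (15, 2), (15, 15), (16, 1), (16, 16)}; affine count = 21; |E(F_17)| = 22.

Discriminant check: Δ ∝ 4a³ + 27b² = 4·7³ + 27·9² = 4·343 + 27·81 ≡ 6 (mod 17). Nonzero ⇒ E is nonsingular.
For each x ∈ F_17, compute rhs = x³ + 7·x + 9 mod 17, then count y ∈ F_17 with y² ≡ rhs.
  x = 0: rhs = 9, matching y values: 3, 14 (2 points).
  x = 1: rhs = 0, matching y values: 0 (1 points).
  x = 2: rhs = 14, matching y values: none (0 points).
  x = 3: rhs = 6, matching y values: none (0 points).
  x = 4: rhs = 16, matching y values: 4, 13 (2 points).
  x = 5: rhs = 16, matching y values: 4, 13 (2 points).
  x = 6: rhs = 12, matching y values: none (0 points).
  x = 7: rhs = 10, matching y values: none (0 points).
  x = 8: rhs = 16, matching y values: 4, 13 (2 points).
  x = 9: rhs = 2, matching y values: 6, 11 (2 points).
  x = 10: rhs = 8, matching y values: 5, 12 (2 points).
  x = 11: rhs = 6, matching y values: none (0 points).
  x = 12: rhs = 2, matching y values: 6, 11 (2 points).
  x = 13: rhs = 2, matching y values: 6, 11 (2 points).
  x = 14: rhs = 12, matching y values: none (0 points).
  x = 15: rhs = 4, matching y values: 2, 15 (2 points).
  x = 16: rhs = 1, matching y values: 1, 16 (2 points).
Total affine count: 21.
Full point count |E(F_17)| = 21 + 1 = 22.
Hasse bound: |22 − (17+1)| = |4| = 4 ≤ 2√17 ≈ 8.2462 ✓.


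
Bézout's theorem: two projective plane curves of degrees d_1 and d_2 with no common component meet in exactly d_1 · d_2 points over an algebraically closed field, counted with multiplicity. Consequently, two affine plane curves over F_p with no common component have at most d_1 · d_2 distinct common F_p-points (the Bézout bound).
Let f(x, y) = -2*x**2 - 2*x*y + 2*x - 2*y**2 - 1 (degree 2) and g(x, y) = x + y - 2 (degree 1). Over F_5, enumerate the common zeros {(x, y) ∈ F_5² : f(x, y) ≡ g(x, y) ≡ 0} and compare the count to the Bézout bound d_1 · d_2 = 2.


Common zeros: {(1, 1), (2, 0)}; count = 2; Bézout bound = 2.

deg(f) = 2, deg(g) = 1, so Bézout bound = 2.
Scan x ∈ F_5. For each x, list the y ∈ F_5 with f(x, y) ≡ 0 and those with g(x, y) ≡ 0 (mod 5); the common zeros in that column are the intersection.
  x = 0: f ≡ 0 at y ∈ ∅; g ≡ 0 at y ∈ {2}; common: ∅.
  x = 1: f ≡ 0 at y ∈ {1, 3}; g ≡ 0 at y ∈ {1}; common: {1}.
  x = 2: f ≡ 0 at y ∈ {0, 3}; g ≡ 0 at y ∈ {0}; common: {0}.
  x = 3: f ≡ 0 at y ∈ ∅; g ≡ 0 at y ∈ {4}; common: ∅.
  x = 4: f ≡ 0 at y ∈ {0, 1}; g ≡ 0 at y ∈ {3}; common: ∅.
Collecting: common zeros = {(1, 1), (2, 0)}, so the count is 2.
Comparison with the Bézout bound: 2 ≤ 2 = deg(f)·deg(g), as expected for curves with no common component (the bound is attained).


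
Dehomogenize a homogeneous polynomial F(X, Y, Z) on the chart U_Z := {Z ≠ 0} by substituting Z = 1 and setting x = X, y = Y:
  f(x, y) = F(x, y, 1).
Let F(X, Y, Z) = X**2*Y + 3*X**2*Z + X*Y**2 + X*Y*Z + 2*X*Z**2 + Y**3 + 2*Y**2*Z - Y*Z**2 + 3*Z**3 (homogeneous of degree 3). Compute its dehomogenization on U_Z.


f(x, y) = x**2*y + 3*x**2 + x*y**2 + x*y + 2*x + y**3 + 2*y**2 - y + 3

On U_Z we set Z = 1. Each monomial c·X^i·Y^j·Z^k in F becomes c·x^i·y^j·1^k = c·x^i·y^j.
Substituting Z = 1: F(X, Y, 1) = x**2*y + 3*x**2 + x*y**2 + x*y + 2*x + y**3 + 2*y**2 - y + 3.
Note: deg(f) ≤ deg(F) = 3; strict inequality happens when F is divisible by Z (lost terms).


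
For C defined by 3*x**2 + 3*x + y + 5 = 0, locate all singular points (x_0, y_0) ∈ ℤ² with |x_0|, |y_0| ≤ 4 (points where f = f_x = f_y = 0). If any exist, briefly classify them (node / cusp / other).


No singular points in the scanned grid; C is smooth there.

Compute partial derivatives:
  f_x = 6*x + 3.
  f_y = 1.
f_y = 1 is a nonzero constant, so f_y never vanishes: no point (x, y) can satisfy f = f_x = f_y = 0. In particular no (x, y) ∈ {−4, ..., 4}² is singular; the curve is smooth.


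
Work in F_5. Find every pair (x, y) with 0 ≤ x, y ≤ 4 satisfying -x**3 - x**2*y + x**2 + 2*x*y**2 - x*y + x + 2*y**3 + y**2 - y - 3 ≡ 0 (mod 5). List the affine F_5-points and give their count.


Affine F_5-points: {(0, 2), (1, 1), (1, 2), (1, 3), (2, 0), (2, 1), (2, 4), (3, 2), (3, 3), (3, 4), (4, 3)}; count = 11.

For each of the 25 pairs (x, y) ∈ F_5², evaluate f(x, y) mod 5. Record the zeros.
  x = 0: [0↦2, 1↦4, 2↦0, 3↦2, 4↦2]  zeros at y ∈ {2}
  x = 1: [0↦3, 1↦0, 2↦0, 3↦0, 4↦2]  zeros at y ∈ {1, 2, 3}
  x = 2: [0↦0, 1↦0, 2↦2, 3↦3, 4↦0]  zeros at y ∈ {0, 1, 4}
  x = 3: [0↦2, 1↦3, 2↦0, 3↦0, 4↦0]  zeros at y ∈ {2, 3, 4}
  x = 4: [0↦3, 1↦3, 2↦3, 3↦0, 4↦1]  zeros at y ∈ {3}
Collecting zeros: affine points = {(0, 2), (1, 1), (1, 2), (1, 3), (2, 0), (2, 1), (2, 4), (3, 2), (3, 3), (3, 4), (4, 3)}.
Total count |C(F_5)_aff| = 11.


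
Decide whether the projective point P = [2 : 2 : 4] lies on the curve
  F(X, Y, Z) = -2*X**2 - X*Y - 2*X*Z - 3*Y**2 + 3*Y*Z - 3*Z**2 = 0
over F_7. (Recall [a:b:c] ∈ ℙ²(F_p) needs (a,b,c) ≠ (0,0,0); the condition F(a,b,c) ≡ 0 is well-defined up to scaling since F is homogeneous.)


F(2,2,4) ≡ 6 (mod 7); P is NOT on the curve.

Evaluate F(2, 2, 4) term-by-term (mod 7).
  -2*X**2 ↦ -2·4·1·1 = -8
  -X*Y ↦ -1·2·2·1 = -4
  -2*X*Z ↦ -2·2·1·4 = -16
  -3*Y**2 ↦ -3·1·4·1 = -12
  3*Y*Z ↦ 3·1·2·4 = 24
  -3*Z**2 ↦ -3·1·1·16 = -48
Sum: F(2, 2, 4) = (-8) + (-4) + (-16) + (-12) + (24) + (-48) = -64.
Reducing mod 7: -64 ≡ 6 (mod 7).
Since F(a, b, c) ≡ 6 ≠ 0 (mod 7), P does NOT lie on the curve.


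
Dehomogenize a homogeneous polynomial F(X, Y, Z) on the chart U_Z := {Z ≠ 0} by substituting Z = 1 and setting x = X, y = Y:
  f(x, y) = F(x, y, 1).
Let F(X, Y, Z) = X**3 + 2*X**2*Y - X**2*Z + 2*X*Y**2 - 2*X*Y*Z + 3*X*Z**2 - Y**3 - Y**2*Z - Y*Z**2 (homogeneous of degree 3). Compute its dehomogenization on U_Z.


f(x, y) = x**3 + 2*x**2*y - x**2 + 2*x*y**2 - 2*x*y + 3*x - y**3 - y**2 - y

On U_Z we set Z = 1. Each monomial c·X^i·Y^j·Z^k in F becomes c·x^i·y^j·1^k = c·x^i·y^j.
Substituting Z = 1: F(X, Y, 1) = x**3 + 2*x**2*y - x**2 + 2*x*y**2 - 2*x*y + 3*x - y**3 - y**2 - y.
Note: deg(f) ≤ deg(F) = 3; strict inequality happens when F is divisible by Z (lost terms).


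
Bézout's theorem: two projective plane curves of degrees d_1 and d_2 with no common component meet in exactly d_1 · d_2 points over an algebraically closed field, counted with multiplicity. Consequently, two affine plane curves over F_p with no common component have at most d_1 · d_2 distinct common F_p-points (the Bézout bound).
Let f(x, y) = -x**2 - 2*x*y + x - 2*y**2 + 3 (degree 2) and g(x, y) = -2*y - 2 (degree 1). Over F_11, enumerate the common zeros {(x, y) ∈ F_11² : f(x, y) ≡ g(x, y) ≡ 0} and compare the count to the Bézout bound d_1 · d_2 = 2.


Common zeros: ∅; count = 0; Bézout bound = 2.

deg(f) = 2, deg(g) = 1, so Bézout bound = 2.
Scan x ∈ F_11. For each x, list the y ∈ F_11 with f(x, y) ≡ 0 and those with g(x, y) ≡ 0 (mod 11); the common zeros in that column are the intersection.
  x = 0: f ≡ 0 at y ∈ ∅; g ≡ 0 at y ∈ {10}; common: ∅.
  x = 1: f ≡ 0 at y ∈ ∅; g ≡ 0 at y ∈ {10}; common: ∅.
  x = 2: f ≡ 0 at y ∈ ∅; g ≡ 0 at y ∈ {10}; common: ∅.
  x = 3: f ≡ 0 at y ∈ {1, 7}; g ≡ 0 at y ∈ {10}; common: ∅.
  x = 4: f ≡ 0 at y ∈ {2, 5}; g ≡ 0 at y ∈ {10}; common: ∅.
  x = 5: f ≡ 0 at y ∈ ∅; g ≡ 0 at y ∈ {10}; common: ∅.
  x = 6: f ≡ 0 at y ∈ {7, 9}; g ≡ 0 at y ∈ {10}; common: ∅.
  x = 7: f ≡ 0 at y ∈ {1, 3}; g ≡ 0 at y ∈ {10}; common: ∅.
  x = 8: f ≡ 0 at y ∈ ∅; g ≡ 0 at y ∈ {10}; common: ∅.
  x = 9: f ≡ 0 at y ∈ {5, 8}; g ≡ 0 at y ∈ {10}; common: ∅.
  x = 10: f ≡ 0 at y ∈ {3, 9}; g ≡ 0 at y ∈ {10}; common: ∅.
Collecting: common zeros = ∅, so the count is 0.
Comparison with the Bézout bound: 0 ≤ 2 = deg(f)·deg(g), as expected for curves with no common component (the affine F_11-count falls short of the bound because intersections may lie at infinity, over extension fields, or carry multiplicity).


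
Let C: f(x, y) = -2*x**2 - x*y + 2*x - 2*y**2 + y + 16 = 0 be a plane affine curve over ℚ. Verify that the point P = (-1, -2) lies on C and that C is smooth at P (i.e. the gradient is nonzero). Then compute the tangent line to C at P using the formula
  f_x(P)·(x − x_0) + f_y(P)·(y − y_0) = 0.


Tangent line at P: 8*x + 10*y + 28 = 0.

Step 1: f(-1, -2) = 0, so P lies on C.
Step 2: partial derivatives
  f_x(x, y) = -4*x - y + 2, f_y(x, y) = -x - 4*y + 1.
  f_x(P) = 8, f_y(P) = 10 (gradient nonzero, so P is smooth).
Step 3: tangent line at P: 8·(x − -1) + 10·(y − -2) = 0.
Expanding: 8*x + 10*y + 28 = 0.


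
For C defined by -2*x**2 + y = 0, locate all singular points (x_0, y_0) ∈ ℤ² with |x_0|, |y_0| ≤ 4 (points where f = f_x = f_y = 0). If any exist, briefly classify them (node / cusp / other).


No singular points in the scanned grid; C is smooth there.

Compute partial derivatives:
  f_x = -4*x.
  f_y = 1.
f_y = 1 is a nonzero constant, so f_y never vanishes: no point (x, y) can satisfy f = f_x = f_y = 0. In particular no (x, y) ∈ {−4, ..., 4}² is singular; the curve is smooth.


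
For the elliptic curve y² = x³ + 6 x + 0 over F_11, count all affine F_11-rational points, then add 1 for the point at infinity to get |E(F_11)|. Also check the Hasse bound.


Affine points = {(0, 0), (2, 3), (2, 8), (3, 1), (3, 10), (4, 0), (5, 1), (5, 10), (7, 0), (10, 2), (10, 9)}; affine count = 11; |E(F_11)| = 12.

Discriminant check: Δ ∝ 4a³ + 27b² = 4·6³ + 27·0² = 4·216 + 27·0 ≡ 6 (mod 11). Nonzero ⇒ E is nonsingular.
For each x ∈ F_11, compute rhs = x³ + 6·x + 0 mod 11, then count y ∈ F_11 with y² ≡ rhs.
  x = 0: rhs = 0, matching y values: 0 (1 points).
  x = 1: rhs = 7, matching y values: none (0 points).
  x = 2: rhs = 9, matching y values: 3, 8 (2 points).
  x = 3: rhs = 1, matching y values: 1, 10 (2 points).
  x = 4: rhs = 0, matching y values: 0 (1 points).
  x = 5: rhs = 1, matching y values: 1, 10 (2 points).
  x = 6: rhs = 10, matching y values: none (0 points).
  x = 7: rhs = 0, matching y values: 0 (1 points).
  x = 8: rhs = 10, matching y values: none (0 points).
  x = 9: rhs = 2, matching y values: none (0 points).
  x = 10: rhs = 4, matching y values: 2, 9 (2 points).
Total affine count: 11.
Full point count |E(F_11)| = 11 + 1 = 12.
Hasse bound: |12 − (11+1)| = |0| = 0 ≤ 2√11 ≈ 6.6332 ✓.


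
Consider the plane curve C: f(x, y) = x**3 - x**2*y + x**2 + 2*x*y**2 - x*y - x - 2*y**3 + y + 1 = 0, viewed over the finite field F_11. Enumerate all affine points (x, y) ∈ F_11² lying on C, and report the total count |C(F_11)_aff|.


Affine F_11-points: {(0, 1), (1, 8), (2, 0), (2, 3), (2, 10), (3, 5), (4, 0), (4, 2), (5, 7), (5, 10), (9, 6), (10, 4)}; count = 12.

For each of the 121 pairs (x, y) ∈ F_11², evaluate f(x, y) mod 11. Record the zeros.
  x = 0: [0↦1, 1↦0, 2↦9, 3↦5, 4↦9, 5↦9, 6↦4, 7↦4, 8↦8, 9↦4, 10↦2]  zeros at y ∈ {1}
  x = 1: [0↦2, 1↦1, 2↦3, 3↦7, 4↦1, 5↦6, 6↦10, 7↦1, 8↦0, 9↦6, 10↦7]  zeros at y ∈ {8}
  x = 2: [0↦0, 1↦8, 2↦1, 3↦0, 4↦4, 5↦1, 6↦1, 7↦3, 8↦6, 9↦9, 10↦0]  zeros at y ∈ {0, 3, 10}
  x = 3: [0↦1, 1↦5, 2↦9, 3↦1, 4↦2, 5↦0, 6↦5, 7↦5, 8↦10, 9↦8, 10↦9]  zeros at y ∈ {5}
  x = 4: [0↦0, 1↦9, 2↦0, 3↦5, 4↦1, 5↦9, 6↦6, 7↦2, 8↦7, 9↦9, 10↦7]  zeros at y ∈ {0, 2}
  x = 5: [0↦3, 1↦4, 2↦2, 3↦7, 4↦7, 5↦1, 6↦10, 7↦0, 8↦3, 9↦7, 10↦0]  zeros at y ∈ {7, 10}
  x = 6: [0↦5, 1↦7, 2↦10, 3↦2, 4↦4, 5↦4, 6↦1, 7↦5, 8↦4, 9↦8, 10↦5]  zeros at y ∈ ∅
  x = 7: [0↦1, 1↦2, 2↦8, 3↦7, 4↦9, 5↦2, 6↦7, 7↦1, 8↦5, 9↦7, 10↦6]  zeros at y ∈ ∅
  x = 8: [0↦8, 1↦6, 2↦2, 3↦6, 4↦6, 5↦1, 6↦1, 7↦5, 8↦1, 9↦10, 10↦9]  zeros at y ∈ ∅
  x = 9: [0↦10, 1↦3, 2↦9, 3↦5, 4↦1, 5↦7, 6↦0, 7↦1, 8↦9, 9↦1, 10↦9]  zeros at y ∈ {6}
  x = 10: [0↦2, 1↦10, 2↦2, 3↦10, 4↦0, 5↦4, 6↦10, 7↦6, 8↦2, 9↦8, 10↦1]  zeros at y ∈ {4}
Collecting zeros: affine points = {(0, 1), (1, 8), (2, 0), (2, 3), (2, 10), (3, 5), (4, 0), (4, 2), (5, 7), (5, 10), (9, 6), (10, 4)}.
Total count |C(F_11)_aff| = 12.


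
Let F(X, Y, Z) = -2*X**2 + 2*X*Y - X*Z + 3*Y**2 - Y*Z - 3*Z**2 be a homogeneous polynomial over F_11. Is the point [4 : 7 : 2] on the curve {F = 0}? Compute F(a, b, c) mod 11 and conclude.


F(4,7,2) ≡ 5 (mod 11); P is NOT on the curve.

Evaluate F(4, 7, 2) term-by-term (mod 11).
  -2*X**2 ↦ -2·16·1·1 = -32
  2*X*Y ↦ 2·4·7·1 = 56
  -X*Z ↦ -1·4·1·2 = -8
  3*Y**2 ↦ 3·1·49·1 = 147
  -Y*Z ↦ -1·1·7·2 = -14
  -3*Z**2 ↦ -3·1·1·4 = -12
Sum: F(4, 7, 2) = (-32) + (56) + (-8) + (147) + (-14) + (-12) = 137.
Reducing mod 11: 137 ≡ 5 (mod 11).
Since F(a, b, c) ≡ 5 ≠ 0 (mod 11), P does NOT lie on the curve.


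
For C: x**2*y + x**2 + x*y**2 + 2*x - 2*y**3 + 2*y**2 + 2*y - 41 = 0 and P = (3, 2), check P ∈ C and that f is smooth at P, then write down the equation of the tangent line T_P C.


Tangent line at P: 24*x + 7*y - 86 = 0.

Step 1: f(3, 2) = 0, so P lies on C.
Step 2: partial derivatives
  f_x(x, y) = 2*x*y + 2*x + y**2 + 2, f_y(x, y) = x**2 + 2*x*y - 6*y**2 + 4*y + 2.
  f_x(P) = 24, f_y(P) = 7 (gradient nonzero, so P is smooth).
Step 3: tangent line at P: 24·(x − 3) + 7·(y − 2) = 0.
Expanding: 24*x + 7*y - 86 = 0.


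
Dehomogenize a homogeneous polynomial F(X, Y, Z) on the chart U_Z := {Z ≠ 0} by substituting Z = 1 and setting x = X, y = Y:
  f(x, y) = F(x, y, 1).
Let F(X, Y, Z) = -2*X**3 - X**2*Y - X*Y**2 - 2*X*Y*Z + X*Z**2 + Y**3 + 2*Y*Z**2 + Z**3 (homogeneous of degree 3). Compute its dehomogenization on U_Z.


f(x, y) = -2*x**3 - x**2*y - x*y**2 - 2*x*y + x + y**3 + 2*y + 1

On U_Z we set Z = 1. Each monomial c·X^i·Y^j·Z^k in F becomes c·x^i·y^j·1^k = c·x^i·y^j.
Substituting Z = 1: F(X, Y, 1) = -2*x**3 - x**2*y - x*y**2 - 2*x*y + x + y**3 + 2*y + 1.
Note: deg(f) ≤ deg(F) = 3; strict inequality happens when F is divisible by Z (lost terms).


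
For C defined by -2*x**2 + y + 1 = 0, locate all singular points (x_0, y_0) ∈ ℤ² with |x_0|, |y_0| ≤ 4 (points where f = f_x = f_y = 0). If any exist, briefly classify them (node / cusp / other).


No singular points in the scanned grid; C is smooth there.

Compute partial derivatives:
  f_x = -4*x.
  f_y = 1.
f_y = 1 is a nonzero constant, so f_y never vanishes: no point (x, y) can satisfy f = f_x = f_y = 0. In particular no (x, y) ∈ {−4, ..., 4}² is singular; the curve is smooth.


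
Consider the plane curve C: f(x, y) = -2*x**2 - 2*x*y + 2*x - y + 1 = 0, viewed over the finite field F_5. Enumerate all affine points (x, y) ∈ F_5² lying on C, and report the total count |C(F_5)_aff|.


Affine F_5-points: {(0, 1), (1, 2), (3, 2), (4, 3)}; count = 4.

For each of the 25 pairs (x, y) ∈ F_5², evaluate f(x, y) mod 5. Record the zeros.
  x = 0: [0↦1, 1↦0, 2↦4, 3↦3, 4↦2]  zeros at y ∈ {1}
  x = 1: [0↦1, 1↦3, 2↦0, 3↦2, 4↦4]  zeros at y ∈ {2}
  x = 2: [0↦2, 1↦2, 2↦2, 3↦2, 4↦2]  zeros at y ∈ ∅
  x = 3: [0↦4, 1↦2, 2↦0, 3↦3, 4↦1]  zeros at y ∈ {2}
  x = 4: [0↦2, 1↦3, 2↦4, 3↦0, 4↦1]  zeros at y ∈ {3}
Collecting zeros: affine points = {(0, 1), (1, 2), (3, 2), (4, 3)}.
Total count |C(F_5)_aff| = 4.


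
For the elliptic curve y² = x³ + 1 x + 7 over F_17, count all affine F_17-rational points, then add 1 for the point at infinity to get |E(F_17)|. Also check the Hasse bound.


Affine points = {(1, 3), (1, 14), (2, 0), (5, 1), (5, 16), (6, 5), (6, 12), (7, 0), (8, 0), (12, 8), (12, 9)}; affine count = 11; |E(F_17)| = 12.

Discriminant check: Δ ∝ 4a³ + 27b² = 4·1³ + 27·7² = 4·1 + 27·49 ≡ 1 (mod 17). Nonzero ⇒ E is nonsingular.
For each x ∈ F_17, compute rhs = x³ + 1·x + 7 mod 17, then count y ∈ F_17 with y² ≡ rhs.
  x = 0: rhs = 7, matching y values: none (0 points).
  x = 1: rhs = 9, matching y values: 3, 14 (2 points).
  x = 2: rhs = 0, matching y values: 0 (1 points).
  x = 3: rhs = 3, matching y values: none (0 points).
  x = 4: rhs = 7, matching y values: none (0 points).
  x = 5: rhs = 1, matching y values: 1, 16 (2 points).
  x = 6: rhs = 8, matching y values: 5, 12 (2 points).
  x = 7: rhs = 0, matching y values: 0 (1 points).
  x = 8: rhs = 0, matching y values: 0 (1 points).
  x = 9: rhs = 14, matching y values: none (0 points).
  x = 10: rhs = 14, matching y values: none (0 points).
  x = 11: rhs = 6, matching y values: none (0 points).
  x = 12: rhs = 13, matching y values: 8, 9 (2 points).
  x = 13: rhs = 7, matching y values: none (0 points).
  x = 14: rhs = 11, matching y values: none (0 points).
  x = 15: rhs = 14, matching y values: none (0 points).
  x = 16: rhs = 5, matching y values: none (0 points).
Total affine count: 11.
Full point count |E(F_17)| = 11 + 1 = 12.
Hasse bound: |12 − (17+1)| = |-6| = 6 ≤ 2√17 ≈ 8.2462 ✓.
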